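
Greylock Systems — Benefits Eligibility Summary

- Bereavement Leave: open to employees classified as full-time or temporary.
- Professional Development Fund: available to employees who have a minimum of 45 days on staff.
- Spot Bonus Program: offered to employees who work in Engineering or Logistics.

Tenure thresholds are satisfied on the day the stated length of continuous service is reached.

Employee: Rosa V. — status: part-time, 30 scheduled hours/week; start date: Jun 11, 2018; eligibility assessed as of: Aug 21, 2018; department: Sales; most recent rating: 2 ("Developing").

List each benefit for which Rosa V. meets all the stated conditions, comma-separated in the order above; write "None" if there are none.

Service from Jun 11, 2018 to Aug 21, 2018: 71 days.
Bereavement Leave — status part-time ✗ (requires full-time or temporary) → not eligible.
Professional Development Fund — service 71 days ≥ 45 days ✓ → eligible.
Spot Bonus Program — dept Sales ✗ → not eligible.

Professional Development Fund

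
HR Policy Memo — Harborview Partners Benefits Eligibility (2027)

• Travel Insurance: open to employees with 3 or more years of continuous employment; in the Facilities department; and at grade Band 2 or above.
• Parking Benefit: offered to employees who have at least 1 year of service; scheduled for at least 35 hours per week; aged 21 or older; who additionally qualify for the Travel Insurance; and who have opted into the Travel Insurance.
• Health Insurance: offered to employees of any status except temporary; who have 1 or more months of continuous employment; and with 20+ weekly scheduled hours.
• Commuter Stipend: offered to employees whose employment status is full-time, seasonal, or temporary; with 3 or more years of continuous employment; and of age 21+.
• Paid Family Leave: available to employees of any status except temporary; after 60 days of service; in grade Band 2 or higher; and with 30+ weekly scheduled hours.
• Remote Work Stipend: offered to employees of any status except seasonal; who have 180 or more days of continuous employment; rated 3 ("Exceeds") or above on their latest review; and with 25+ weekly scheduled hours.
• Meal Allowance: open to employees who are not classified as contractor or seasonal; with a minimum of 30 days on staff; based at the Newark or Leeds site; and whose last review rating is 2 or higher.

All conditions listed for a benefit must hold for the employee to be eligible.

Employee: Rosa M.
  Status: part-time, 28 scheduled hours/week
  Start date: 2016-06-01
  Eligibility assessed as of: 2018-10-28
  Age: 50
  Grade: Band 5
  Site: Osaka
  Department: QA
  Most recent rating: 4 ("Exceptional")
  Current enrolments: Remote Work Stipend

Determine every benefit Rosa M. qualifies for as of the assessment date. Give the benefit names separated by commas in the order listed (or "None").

Service from 2016-06-01 to 2018-10-28: 879 days.
Travel Insurance — service 879 days < 3 years (≈1095 days) ✗ → not eligible.
Parking Benefit — service 879 days ≥ 1 year (≈365 days) ✓; 28 hrs/wk < 35 ✗ → not eligible.
Health Insurance — status part-time ✓ (not excluded); service 879 days ≥ 1 month (≈30 days) ✓; 28 hrs/wk ≥ 20 ✓ → eligible.
Commuter Stipend — status part-time ✗ (requires full-time, seasonal, or temporary) → not eligible.
Paid Family Leave — status part-time ✓ (not excluded); service 879 days ≥ 60 days ✓; grade Band 5 ≥ Band 2 ✓; 28 hrs/wk < 30 ✗ → not eligible.
Remote Work Stipend — status part-time ✓ (not excluded); service 879 days ≥ 180 days ✓; rating 4 ≥ 3 ✓; 28 hrs/wk ≥ 25 ✓ → eligible.
Meal Allowance — status part-time ✓ (not excluded); service 879 days ≥ 30 days ✓; site Osaka ✗ (not Newark or Leeds) → not eligible.

Health Insurance, Remote Work Stipend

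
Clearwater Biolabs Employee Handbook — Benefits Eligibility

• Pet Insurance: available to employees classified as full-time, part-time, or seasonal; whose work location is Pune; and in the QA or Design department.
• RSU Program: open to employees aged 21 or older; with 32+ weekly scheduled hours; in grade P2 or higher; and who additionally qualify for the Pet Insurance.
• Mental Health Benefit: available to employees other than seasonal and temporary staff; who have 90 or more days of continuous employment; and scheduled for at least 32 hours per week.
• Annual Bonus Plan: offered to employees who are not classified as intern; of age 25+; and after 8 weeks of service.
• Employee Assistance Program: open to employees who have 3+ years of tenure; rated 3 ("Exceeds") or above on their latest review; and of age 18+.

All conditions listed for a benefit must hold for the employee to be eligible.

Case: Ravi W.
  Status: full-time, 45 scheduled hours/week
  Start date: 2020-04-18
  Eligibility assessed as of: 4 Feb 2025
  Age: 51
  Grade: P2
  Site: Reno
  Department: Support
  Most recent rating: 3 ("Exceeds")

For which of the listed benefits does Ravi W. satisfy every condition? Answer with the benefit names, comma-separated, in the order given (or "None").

Service from 2020-04-18 to 4 Feb 2025: 1753 days.
Pet Insurance — status full-time ✓; site Reno ✗ (not Pune) → not eligible.
RSU Program — age 51 ≥ 21 ✓; 45 hrs/wk ≥ 32 ✓; grade P2 ≥ P2 ✓; not eligible for Pet Insurance ✗ → not eligible.
Mental Health Benefit — status full-time ✓ (not excluded); service 1753 days ≥ 90 days ✓; 45 hrs/wk ≥ 32 ✓ → eligible.
Annual Bonus Plan — status full-time ✓ (not excluded); age 51 ≥ 25 ✓; service 1753 days ≥ 8 weeks (≈56 days) ✓ → eligible.
Employee Assistance Program — service 1753 days ≥ 3 years (≈1095 days) ✓; rating 3 ≥ 3 ✓; age 51 ≥ 18 ✓ → eligible.

Mental Health Benefit, Annual Bonus Plan, Employee Assistance Program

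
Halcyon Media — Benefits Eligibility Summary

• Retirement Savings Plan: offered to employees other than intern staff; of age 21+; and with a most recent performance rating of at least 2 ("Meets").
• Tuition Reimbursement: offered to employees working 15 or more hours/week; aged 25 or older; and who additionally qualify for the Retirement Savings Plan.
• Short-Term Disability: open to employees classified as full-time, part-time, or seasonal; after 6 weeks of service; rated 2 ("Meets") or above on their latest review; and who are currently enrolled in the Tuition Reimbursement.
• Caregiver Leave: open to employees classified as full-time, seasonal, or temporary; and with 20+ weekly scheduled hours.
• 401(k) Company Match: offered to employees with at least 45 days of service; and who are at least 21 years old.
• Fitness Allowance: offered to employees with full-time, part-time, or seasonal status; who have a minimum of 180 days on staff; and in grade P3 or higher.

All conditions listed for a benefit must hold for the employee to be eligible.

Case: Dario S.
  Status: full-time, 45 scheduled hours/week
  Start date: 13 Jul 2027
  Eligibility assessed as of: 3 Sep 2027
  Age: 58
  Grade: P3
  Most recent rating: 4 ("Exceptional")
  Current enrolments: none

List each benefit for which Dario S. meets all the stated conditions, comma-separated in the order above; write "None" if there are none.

Retirement Savings Plan, Tuition Reimbursement, Caregiver Leave, 401(k) Company Match

Service from 13 Jul 2027 to 3 Sep 2027: 52 days.
Retirement Savings Plan — status full-time ✓ (not excluded); age 58 ≥ 21 ✓; rating 4 ≥ 2 ✓ → eligible.
Tuition Reimbursement — 45 hrs/wk ≥ 15 ✓; age 58 ≥ 25 ✓; eligible for Retirement Savings Plan ✓ → eligible.
Short-Term Disability — status full-time ✓; service 52 days ≥ 6 weeks (≈42 days) ✓; rating 4 ≥ 2 ✓; not enrolled in Tuition Reimbursement ✗ → not eligible.
Caregiver Leave — status full-time ✓; 45 hrs/wk ≥ 20 ✓ → eligible.
401(k) Company Match — service 52 days ≥ 45 days ✓; age 58 ≥ 21 ✓ → eligible.
Fitness Allowance — status full-time ✓; service 52 days < 180 days ✗ → not eligible.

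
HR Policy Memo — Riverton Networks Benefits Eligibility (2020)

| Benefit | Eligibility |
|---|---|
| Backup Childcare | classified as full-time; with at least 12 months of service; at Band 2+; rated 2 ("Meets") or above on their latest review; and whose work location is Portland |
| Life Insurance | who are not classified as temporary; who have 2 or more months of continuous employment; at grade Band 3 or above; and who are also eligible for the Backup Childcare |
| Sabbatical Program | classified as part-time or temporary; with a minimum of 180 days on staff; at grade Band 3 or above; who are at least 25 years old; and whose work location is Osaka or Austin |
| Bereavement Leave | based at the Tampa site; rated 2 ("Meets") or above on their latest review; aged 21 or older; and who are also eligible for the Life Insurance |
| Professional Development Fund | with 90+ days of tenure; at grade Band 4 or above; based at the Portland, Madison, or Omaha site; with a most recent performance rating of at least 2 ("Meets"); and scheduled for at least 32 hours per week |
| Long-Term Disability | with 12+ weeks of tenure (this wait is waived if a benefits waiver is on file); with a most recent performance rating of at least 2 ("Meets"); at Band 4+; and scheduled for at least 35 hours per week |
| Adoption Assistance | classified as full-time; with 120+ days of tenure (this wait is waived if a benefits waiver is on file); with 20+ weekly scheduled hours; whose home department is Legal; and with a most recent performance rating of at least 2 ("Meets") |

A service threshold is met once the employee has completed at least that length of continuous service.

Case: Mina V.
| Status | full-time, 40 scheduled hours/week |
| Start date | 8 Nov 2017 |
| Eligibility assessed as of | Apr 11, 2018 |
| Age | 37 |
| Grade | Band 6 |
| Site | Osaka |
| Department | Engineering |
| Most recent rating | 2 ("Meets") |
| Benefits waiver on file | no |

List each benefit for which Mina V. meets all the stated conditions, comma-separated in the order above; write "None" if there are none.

Long-Term Disability

Service from 8 Nov 2017 to Apr 11, 2018: 154 days.
Backup Childcare — status full-time ✓; service 154 days < 12 months (≈360 days) ✗ → not eligible.
Life Insurance — status full-time ✓ (not excluded); service 154 days ≥ 2 months (≈60 days) ✓; grade Band 6 ≥ Band 3 ✓; not eligible for Backup Childcare ✗ → not eligible.
Sabbatical Program — status full-time ✗ (requires part-time or temporary) → not eligible.
Bereavement Leave — site Osaka ✗ (not Tampa) → not eligible.
Professional Development Fund — service 154 days ≥ 90 days ✓; grade Band 6 ≥ Band 4 ✓; site Osaka ✗ (not Portland, Madison, or Omaha) → not eligible.
Long-Term Disability — no waiver, service 154 days ≥ 12 weeks (≈84 days) ✓; rating 2 ≥ 2 ✓; grade Band 6 ≥ Band 4 ✓; 40 hrs/wk ≥ 35 ✓ → eligible.
Adoption Assistance — status full-time ✓; no waiver, service 154 days ≥ 120 days ✓; 40 hrs/wk ≥ 20 ✓; dept Engineering ✗ → not eligible.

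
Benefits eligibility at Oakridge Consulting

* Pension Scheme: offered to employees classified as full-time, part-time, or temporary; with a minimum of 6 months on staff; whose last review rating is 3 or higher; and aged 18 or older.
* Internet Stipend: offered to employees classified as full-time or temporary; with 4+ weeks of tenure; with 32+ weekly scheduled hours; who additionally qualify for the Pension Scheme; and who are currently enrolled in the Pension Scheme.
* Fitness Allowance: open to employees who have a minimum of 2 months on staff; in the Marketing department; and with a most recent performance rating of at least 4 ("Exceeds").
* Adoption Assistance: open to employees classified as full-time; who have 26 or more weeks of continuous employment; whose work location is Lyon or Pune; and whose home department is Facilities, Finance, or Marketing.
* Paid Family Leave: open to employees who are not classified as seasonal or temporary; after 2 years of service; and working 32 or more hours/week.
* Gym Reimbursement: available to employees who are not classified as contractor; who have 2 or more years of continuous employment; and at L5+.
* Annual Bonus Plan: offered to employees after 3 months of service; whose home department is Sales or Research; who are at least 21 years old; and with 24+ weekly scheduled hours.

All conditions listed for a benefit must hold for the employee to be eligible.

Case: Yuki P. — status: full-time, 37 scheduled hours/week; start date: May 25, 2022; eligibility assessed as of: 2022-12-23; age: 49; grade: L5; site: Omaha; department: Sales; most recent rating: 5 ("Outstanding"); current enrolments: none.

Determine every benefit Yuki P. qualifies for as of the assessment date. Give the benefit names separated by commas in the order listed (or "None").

Service from May 25, 2022 to 2022-12-23: 212 days.
Pension Scheme — status full-time ✓; service 212 days ≥ 6 months (≈180 days) ✓; rating 5 ≥ 3 ✓; age 49 ≥ 18 ✓ → eligible.
Internet Stipend — status full-time ✓; service 212 days ≥ 4 weeks (≈28 days) ✓; 37 hrs/wk ≥ 32 ✓; eligible for Pension Scheme ✓; not enrolled in Pension Scheme ✗ → not eligible.
Fitness Allowance — service 212 days ≥ 2 months (≈60 days) ✓; dept Sales ✗ → not eligible.
Adoption Assistance — status full-time ✓; service 212 days ≥ 26 weeks (≈182 days) ✓; site Omaha ✗ (not Lyon or Pune) → not eligible.
Paid Family Leave — status full-time ✓ (not excluded); service 212 days < 2 years (≈730 days) ✗ → not eligible.
Gym Reimbursement — status full-time ✓ (not excluded); service 212 days < 2 years (≈730 days) ✗ → not eligible.
Annual Bonus Plan — service 212 days ≥ 3 months (≈90 days) ✓; dept Sales ✓; age 49 ≥ 21 ✓; 37 hrs/wk ≥ 24 ✓ → eligible.

Pension Scheme, Annual Bonus Plan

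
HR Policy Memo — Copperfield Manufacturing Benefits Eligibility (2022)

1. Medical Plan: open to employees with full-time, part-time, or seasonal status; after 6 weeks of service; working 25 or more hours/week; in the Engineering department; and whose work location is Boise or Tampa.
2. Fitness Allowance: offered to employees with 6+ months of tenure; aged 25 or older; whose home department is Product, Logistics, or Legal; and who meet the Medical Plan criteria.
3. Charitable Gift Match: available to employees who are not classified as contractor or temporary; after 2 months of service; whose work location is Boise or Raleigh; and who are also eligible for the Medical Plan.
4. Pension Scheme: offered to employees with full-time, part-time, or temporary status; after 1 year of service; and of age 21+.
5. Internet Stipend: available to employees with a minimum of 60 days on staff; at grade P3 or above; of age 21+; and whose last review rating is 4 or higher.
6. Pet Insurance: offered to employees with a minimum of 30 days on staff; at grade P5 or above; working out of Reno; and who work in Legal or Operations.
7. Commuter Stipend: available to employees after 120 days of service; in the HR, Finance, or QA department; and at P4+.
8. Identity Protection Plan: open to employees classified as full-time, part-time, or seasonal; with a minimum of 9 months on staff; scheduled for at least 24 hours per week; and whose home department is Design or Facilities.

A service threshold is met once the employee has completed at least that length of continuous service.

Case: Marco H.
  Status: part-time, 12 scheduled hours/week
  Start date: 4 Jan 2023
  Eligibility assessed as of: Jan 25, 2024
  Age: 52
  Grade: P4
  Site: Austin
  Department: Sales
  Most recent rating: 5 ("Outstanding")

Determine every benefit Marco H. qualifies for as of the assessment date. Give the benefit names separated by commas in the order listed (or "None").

Service from 4 Jan 2023 to Jan 25, 2024: 386 days.
Medical Plan — status part-time ✓; service 386 days ≥ 6 weeks (≈42 days) ✓; 12 hrs/wk < 25 ✗ → not eligible.
Fitness Allowance — service 386 days ≥ 6 months (≈180 days) ✓; age 52 ≥ 25 ✓; dept Sales ✗ → not eligible.
Charitable Gift Match — status part-time ✓ (not excluded); service 386 days ≥ 2 months (≈60 days) ✓; site Austin ✗ (not Boise or Raleigh) → not eligible.
Pension Scheme — status part-time ✓; service 386 days ≥ 1 year (≈365 days) ✓; age 52 ≥ 21 ✓ → eligible.
Internet Stipend — service 386 days ≥ 60 days ✓; grade P4 ≥ P3 ✓; age 52 ≥ 21 ✓; rating 5 ≥ 4 ✓ → eligible.
Pet Insurance — service 386 days ≥ 30 days ✓; grade P4 < P5 ✗ → not eligible.
Commuter Stipend — service 386 days ≥ 120 days ✓; dept Sales ✗ → not eligible.
Identity Protection Plan — status part-time ✓; service 386 days ≥ 9 months (≈270 days) ✓; 12 hrs/wk < 24 ✗ → not eligible.

Pension Scheme, Internet Stipend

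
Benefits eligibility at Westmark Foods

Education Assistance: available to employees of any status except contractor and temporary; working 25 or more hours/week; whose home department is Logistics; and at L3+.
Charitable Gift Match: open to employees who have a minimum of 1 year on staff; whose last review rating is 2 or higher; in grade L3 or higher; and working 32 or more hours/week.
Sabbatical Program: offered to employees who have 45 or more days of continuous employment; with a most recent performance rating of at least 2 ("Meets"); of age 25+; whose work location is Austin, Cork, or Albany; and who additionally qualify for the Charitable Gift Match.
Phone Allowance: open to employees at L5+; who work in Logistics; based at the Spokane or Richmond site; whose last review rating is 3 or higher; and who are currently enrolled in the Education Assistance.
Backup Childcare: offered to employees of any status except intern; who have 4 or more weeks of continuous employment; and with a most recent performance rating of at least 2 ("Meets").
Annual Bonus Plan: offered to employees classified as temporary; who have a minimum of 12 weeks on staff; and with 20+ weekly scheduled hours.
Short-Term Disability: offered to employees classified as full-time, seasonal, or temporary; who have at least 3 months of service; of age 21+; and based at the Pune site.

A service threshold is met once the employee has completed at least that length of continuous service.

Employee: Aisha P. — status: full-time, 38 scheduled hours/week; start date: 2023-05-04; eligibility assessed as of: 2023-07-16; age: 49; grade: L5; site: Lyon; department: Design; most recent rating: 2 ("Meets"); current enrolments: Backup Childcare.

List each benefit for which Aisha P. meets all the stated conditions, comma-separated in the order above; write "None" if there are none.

Service from 2023-05-04 to 2023-07-16: 73 days.
Education Assistance — status full-time ✓ (not excluded); 38 hrs/wk ≥ 25 ✓; dept Design ✗ → not eligible.
Charitable Gift Match — service 73 days < 1 year (≈365 days) ✗ → not eligible.
Sabbatical Program — service 73 days ≥ 45 days ✓; rating 2 ≥ 2 ✓; age 49 ≥ 25 ✓; site Lyon ✗ (not Austin, Cork, or Albany) → not eligible.
Phone Allowance — grade L5 ≥ L5 ✓; dept Design ✗ → not eligible.
Backup Childcare — status full-time ✓ (not excluded); service 73 days ≥ 4 weeks (≈28 days) ✓; rating 2 ≥ 2 ✓ → eligible.
Annual Bonus Plan — status full-time ✗ (requires temporary) → not eligible.
Short-Term Disability — status full-time ✓; service 73 days < 3 months (≈90 days) ✗ → not eligible.

Backup Childcare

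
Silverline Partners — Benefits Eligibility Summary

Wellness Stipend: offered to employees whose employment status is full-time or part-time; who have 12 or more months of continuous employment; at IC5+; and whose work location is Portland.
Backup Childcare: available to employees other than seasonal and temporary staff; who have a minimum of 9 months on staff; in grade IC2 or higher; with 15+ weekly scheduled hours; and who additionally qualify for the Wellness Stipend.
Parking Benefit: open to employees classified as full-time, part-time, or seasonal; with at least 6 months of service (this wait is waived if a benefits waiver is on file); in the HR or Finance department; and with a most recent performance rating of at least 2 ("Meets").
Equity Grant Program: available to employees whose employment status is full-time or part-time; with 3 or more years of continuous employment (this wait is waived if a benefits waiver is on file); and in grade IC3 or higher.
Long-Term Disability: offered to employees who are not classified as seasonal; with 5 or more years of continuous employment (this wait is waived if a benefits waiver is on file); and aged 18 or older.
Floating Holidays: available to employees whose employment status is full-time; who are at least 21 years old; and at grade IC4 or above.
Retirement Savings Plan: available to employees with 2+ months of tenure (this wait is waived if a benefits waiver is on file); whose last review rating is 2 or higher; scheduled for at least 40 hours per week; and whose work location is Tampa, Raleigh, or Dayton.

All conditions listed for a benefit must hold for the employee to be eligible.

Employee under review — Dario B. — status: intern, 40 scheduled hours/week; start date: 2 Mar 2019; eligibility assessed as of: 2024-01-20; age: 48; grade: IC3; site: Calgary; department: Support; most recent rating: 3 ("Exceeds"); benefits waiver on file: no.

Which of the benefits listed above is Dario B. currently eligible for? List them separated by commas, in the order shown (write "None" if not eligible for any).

None

Service from 2 Mar 2019 to 2024-01-20: 1785 days.
Wellness Stipend — status intern ✗ (requires full-time or part-time) → not eligible.
Backup Childcare — status intern ✓ (not excluded); service 1785 days ≥ 9 months (≈270 days) ✓; grade IC3 ≥ IC2 ✓; 40 hrs/wk ≥ 15 ✓; not eligible for Wellness Stipend ✗ → not eligible.
Parking Benefit — status intern ✗ (requires full-time, part-time, or seasonal) → not eligible.
Equity Grant Program — status intern ✗ (requires full-time or part-time) → not eligible.
Long-Term Disability — status intern ✓ (not excluded); no waiver, service 1785 days < 5 years (≈1825 days) ✗ → not eligible.
Floating Holidays — status intern ✗ (requires full-time) → not eligible.
Retirement Savings Plan — no waiver, service 1785 days ≥ 2 months (≈60 days) ✓; rating 3 ≥ 2 ✓; 40 hrs/wk ≥ 40 ✓; site Calgary ✗ (not Tampa, Raleigh, or Dayton) → not eligible.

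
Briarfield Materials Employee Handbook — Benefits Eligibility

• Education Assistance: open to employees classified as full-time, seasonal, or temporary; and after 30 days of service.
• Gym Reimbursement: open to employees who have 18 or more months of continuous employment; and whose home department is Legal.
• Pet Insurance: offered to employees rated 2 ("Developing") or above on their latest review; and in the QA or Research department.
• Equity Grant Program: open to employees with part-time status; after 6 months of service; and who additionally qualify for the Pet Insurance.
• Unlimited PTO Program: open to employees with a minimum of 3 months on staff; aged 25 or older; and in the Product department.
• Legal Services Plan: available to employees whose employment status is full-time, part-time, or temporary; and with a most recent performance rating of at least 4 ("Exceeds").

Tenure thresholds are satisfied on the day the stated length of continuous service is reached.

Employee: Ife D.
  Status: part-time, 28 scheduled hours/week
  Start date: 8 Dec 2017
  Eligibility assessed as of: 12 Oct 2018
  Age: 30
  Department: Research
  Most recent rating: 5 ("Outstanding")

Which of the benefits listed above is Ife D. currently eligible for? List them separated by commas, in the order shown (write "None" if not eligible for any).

Pet Insurance, Equity Grant Program, Legal Services Plan

Service from 8 Dec 2017 to 12 Oct 2018: 308 days.
Education Assistance — status part-time ✗ (requires full-time, seasonal, or temporary) → not eligible.
Gym Reimbursement — service 308 days < 18 months (≈540 days) ✗ → not eligible.
Pet Insurance — rating 5 ≥ 2 ✓; dept Research ✓ → eligible.
Equity Grant Program — status part-time ✓; service 308 days ≥ 6 months (≈180 days) ✓; eligible for Pet Insurance ✓ → eligible.
Unlimited PTO Program — service 308 days ≥ 3 months (≈90 days) ✓; age 30 ≥ 25 ✓; dept Research ✗ → not eligible.
Legal Services Plan — status part-time ✓; rating 5 ≥ 4 ✓ → eligible.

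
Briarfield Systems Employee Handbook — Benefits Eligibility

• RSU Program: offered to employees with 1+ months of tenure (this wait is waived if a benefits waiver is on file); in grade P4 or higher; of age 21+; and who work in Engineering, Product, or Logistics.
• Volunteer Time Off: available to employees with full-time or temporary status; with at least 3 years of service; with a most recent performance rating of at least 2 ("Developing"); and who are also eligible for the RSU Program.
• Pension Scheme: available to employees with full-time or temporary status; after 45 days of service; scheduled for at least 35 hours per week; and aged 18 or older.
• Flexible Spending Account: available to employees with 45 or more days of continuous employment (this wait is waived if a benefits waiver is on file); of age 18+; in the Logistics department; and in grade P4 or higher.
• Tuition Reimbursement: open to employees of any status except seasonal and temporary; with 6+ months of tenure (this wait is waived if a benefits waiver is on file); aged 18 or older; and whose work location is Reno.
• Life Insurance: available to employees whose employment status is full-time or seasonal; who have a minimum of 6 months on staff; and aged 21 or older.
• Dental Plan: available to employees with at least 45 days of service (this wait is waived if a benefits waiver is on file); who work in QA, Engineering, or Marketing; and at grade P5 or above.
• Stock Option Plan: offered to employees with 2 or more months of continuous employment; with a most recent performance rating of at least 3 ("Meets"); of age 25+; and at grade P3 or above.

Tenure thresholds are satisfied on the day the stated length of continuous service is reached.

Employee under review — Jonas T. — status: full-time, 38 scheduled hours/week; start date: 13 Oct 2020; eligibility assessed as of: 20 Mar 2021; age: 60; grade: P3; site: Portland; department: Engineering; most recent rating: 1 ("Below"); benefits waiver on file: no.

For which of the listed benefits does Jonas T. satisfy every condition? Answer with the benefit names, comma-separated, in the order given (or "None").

Pension Scheme

Service from 13 Oct 2020 to 20 Mar 2021: 158 days.
RSU Program — no waiver, service 158 days ≥ 1 month (≈30 days) ✓; grade P3 < P4 ✗ → not eligible.
Volunteer Time Off — status full-time ✓; service 158 days < 3 years (≈1095 days) ✗ → not eligible.
Pension Scheme — status full-time ✓; service 158 days ≥ 45 days ✓; 38 hrs/wk ≥ 35 ✓; age 60 ≥ 18 ✓ → eligible.
Flexible Spending Account — no waiver, service 158 days ≥ 45 days ✓; age 60 ≥ 18 ✓; dept Engineering ✗ → not eligible.
Tuition Reimbursement — status full-time ✓ (not excluded); no waiver, service 158 days < 6 months (≈180 days) ✗ → not eligible.
Life Insurance — status full-time ✓; service 158 days < 6 months (≈180 days) ✗ → not eligible.
Dental Plan — no waiver, service 158 days ≥ 45 days ✓; dept Engineering ✓; grade P3 < P5 ✗ → not eligible.
Stock Option Plan — service 158 days ≥ 2 months (≈60 days) ✓; rating 1 < 3 ✗ → not eligible.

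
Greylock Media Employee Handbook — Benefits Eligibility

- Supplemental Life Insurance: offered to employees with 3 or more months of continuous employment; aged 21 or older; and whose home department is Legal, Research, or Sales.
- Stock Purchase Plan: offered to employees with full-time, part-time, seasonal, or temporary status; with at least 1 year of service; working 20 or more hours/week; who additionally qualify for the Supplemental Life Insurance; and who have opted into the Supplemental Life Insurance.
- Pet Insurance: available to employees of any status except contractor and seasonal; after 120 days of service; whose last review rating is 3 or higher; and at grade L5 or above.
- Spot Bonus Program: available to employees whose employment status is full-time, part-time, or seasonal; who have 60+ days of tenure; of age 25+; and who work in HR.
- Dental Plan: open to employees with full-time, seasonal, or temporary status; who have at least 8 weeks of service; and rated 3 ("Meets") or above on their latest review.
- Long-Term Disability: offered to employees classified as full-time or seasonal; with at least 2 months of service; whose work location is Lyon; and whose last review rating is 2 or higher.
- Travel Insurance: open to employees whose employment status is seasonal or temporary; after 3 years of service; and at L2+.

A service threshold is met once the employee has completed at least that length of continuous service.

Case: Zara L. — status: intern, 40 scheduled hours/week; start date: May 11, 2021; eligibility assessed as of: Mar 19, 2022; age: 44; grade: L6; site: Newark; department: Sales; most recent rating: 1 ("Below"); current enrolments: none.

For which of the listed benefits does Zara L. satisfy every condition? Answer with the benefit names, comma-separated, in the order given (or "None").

Supplemental Life Insurance

Service from May 11, 2021 to Mar 19, 2022: 312 days.
Supplemental Life Insurance — service 312 days ≥ 3 months (≈90 days) ✓; age 44 ≥ 21 ✓; dept Sales ✓ → eligible.
Stock Purchase Plan — status intern ✗ (requires full-time, part-time, seasonal, or temporary) → not eligible.
Pet Insurance — status intern ✓ (not excluded); service 312 days ≥ 120 days ✓; rating 1 < 3 ✗ → not eligible.
Spot Bonus Program — status intern ✗ (requires full-time, part-time, or seasonal) → not eligible.
Dental Plan — status intern ✗ (requires full-time, seasonal, or temporary) → not eligible.
Long-Term Disability — status intern ✗ (requires full-time or seasonal) → not eligible.
Travel Insurance — status intern ✗ (requires seasonal or temporary) → not eligible.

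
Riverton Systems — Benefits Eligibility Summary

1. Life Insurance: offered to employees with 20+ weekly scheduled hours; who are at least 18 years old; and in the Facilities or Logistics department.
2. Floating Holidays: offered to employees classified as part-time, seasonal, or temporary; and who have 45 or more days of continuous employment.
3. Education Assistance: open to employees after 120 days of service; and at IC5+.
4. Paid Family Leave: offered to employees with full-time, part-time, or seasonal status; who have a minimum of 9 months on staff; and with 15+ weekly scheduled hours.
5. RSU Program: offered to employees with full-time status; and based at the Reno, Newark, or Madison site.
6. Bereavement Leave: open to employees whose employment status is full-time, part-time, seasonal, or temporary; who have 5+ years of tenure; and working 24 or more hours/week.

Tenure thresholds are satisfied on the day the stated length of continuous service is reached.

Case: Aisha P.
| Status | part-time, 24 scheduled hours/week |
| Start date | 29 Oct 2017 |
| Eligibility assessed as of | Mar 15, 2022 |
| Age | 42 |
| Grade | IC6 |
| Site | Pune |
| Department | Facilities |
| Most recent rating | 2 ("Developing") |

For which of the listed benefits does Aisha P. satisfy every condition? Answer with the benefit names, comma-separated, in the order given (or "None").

Life Insurance, Floating Holidays, Education Assistance, Paid Family Leave

Service from 29 Oct 2017 to Mar 15, 2022: 1598 days.
Life Insurance — 24 hrs/wk ≥ 20 ✓; age 42 ≥ 18 ✓; dept Facilities ✓ → eligible.
Floating Holidays — status part-time ✓; service 1598 days ≥ 45 days ✓ → eligible.
Education Assistance — service 1598 days ≥ 120 days ✓; grade IC6 ≥ IC5 ✓ → eligible.
Paid Family Leave — status part-time ✓; service 1598 days ≥ 9 months (≈270 days) ✓; 24 hrs/wk ≥ 15 ✓ → eligible.
RSU Program — status part-time ✗ (requires full-time) → not eligible.
Bereavement Leave — status part-time ✓; service 1598 days < 5 years (≈1825 days) ✗ → not eligible.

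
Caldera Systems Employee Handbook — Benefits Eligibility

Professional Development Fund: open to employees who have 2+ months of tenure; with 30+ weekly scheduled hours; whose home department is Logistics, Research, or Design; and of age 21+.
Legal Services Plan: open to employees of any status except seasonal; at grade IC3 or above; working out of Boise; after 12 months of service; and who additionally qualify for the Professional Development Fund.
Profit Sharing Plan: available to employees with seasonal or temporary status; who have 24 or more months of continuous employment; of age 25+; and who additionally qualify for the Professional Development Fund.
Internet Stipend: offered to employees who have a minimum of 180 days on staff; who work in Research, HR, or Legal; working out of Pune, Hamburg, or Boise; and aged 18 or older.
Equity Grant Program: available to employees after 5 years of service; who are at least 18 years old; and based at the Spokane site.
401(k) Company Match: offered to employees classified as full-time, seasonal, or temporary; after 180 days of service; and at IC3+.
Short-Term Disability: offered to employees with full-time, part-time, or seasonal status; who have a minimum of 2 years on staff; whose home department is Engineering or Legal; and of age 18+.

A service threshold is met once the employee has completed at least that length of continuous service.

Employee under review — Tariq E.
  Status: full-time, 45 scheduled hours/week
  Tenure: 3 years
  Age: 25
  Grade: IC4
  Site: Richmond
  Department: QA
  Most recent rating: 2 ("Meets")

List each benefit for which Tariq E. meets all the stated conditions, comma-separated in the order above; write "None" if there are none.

401(k) Company Match

Professional Development Fund — service 3 years ≥ 2 months (≈60 days) ✓; 45 hrs/wk ≥ 30 ✓; dept QA ✗ → not eligible.
Legal Services Plan — status full-time ✓ (not excluded); grade IC4 ≥ IC3 ✓; site Richmond ✗ (not Boise) → not eligible.
Profit Sharing Plan — status full-time ✗ (requires seasonal or temporary) → not eligible.
Internet Stipend — service 3 years ≥ 180 days ✓; dept QA ✗ → not eligible.
Equity Grant Program — service 3 years < 5 years ✗ → not eligible.
401(k) Company Match — status full-time ✓; service 3 years ≥ 180 days ✓; grade IC4 ≥ IC3 ✓ → eligible.
Short-Term Disability — status full-time ✓; service 3 years ≥ 2 years ✓; dept QA ✗ → not eligible.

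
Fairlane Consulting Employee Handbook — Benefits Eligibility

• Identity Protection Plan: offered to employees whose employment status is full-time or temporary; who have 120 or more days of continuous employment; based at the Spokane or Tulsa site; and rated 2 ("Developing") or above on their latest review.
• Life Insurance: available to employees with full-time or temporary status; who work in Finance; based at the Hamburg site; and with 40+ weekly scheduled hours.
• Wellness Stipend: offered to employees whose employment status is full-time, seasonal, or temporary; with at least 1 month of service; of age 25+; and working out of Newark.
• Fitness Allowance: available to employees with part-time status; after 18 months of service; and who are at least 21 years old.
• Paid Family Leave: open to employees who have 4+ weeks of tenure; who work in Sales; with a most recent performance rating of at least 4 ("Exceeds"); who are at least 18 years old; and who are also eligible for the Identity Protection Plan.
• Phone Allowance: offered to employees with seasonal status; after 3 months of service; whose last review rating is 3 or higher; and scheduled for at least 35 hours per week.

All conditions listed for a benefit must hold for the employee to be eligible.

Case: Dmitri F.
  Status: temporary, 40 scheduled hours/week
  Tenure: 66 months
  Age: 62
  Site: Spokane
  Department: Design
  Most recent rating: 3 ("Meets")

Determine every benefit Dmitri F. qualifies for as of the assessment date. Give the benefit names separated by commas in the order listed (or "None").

Identity Protection Plan — status temporary ✓; service 66 months ≥ 120 days ✓; site Spokane ✓; rating 3 ≥ 2 ✓ → eligible.
Life Insurance — status temporary ✓; dept Design ✗ → not eligible.
Wellness Stipend — status temporary ✓; service 66 months ≥ 1 month ✓; age 62 ≥ 25 ✓; site Spokane ✗ (not Newark) → not eligible.
Fitness Allowance — status temporary ✗ (requires part-time) → not eligible.
Paid Family Leave — service 66 months ≥ 4 weeks (≈28 days) ✓; dept Design ✗ → not eligible.
Phone Allowance — status temporary ✗ (requires seasonal) → not eligible.

Identity Protection Plan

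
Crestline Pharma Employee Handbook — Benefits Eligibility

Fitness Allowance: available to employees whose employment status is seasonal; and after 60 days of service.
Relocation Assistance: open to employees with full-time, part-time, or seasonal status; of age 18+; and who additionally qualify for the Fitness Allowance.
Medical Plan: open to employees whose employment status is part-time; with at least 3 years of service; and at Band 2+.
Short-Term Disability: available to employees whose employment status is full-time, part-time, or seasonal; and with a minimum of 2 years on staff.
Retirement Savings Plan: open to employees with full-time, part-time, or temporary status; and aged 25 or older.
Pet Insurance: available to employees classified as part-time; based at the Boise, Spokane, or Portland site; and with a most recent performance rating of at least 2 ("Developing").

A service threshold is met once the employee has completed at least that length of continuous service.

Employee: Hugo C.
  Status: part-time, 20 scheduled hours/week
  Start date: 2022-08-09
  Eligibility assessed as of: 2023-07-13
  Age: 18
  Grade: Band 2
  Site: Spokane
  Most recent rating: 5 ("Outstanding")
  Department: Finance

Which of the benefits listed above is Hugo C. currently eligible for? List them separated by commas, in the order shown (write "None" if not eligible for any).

Service from 2022-08-09 to 2023-07-13: 338 days.
Fitness Allowance — status part-time ✗ (requires seasonal) → not eligible.
Relocation Assistance — status part-time ✓; age 18 ≥ 18 ✓; not eligible for Fitness Allowance ✗ → not eligible.
Medical Plan — status part-time ✓; service 338 days < 3 years (≈1095 days) ✗ → not eligible.
Short-Term Disability — status part-time ✓; service 338 days < 2 years (≈730 days) ✗ → not eligible.
Retirement Savings Plan — status part-time ✓; age 18 < 25 ✗ → not eligible.
Pet Insurance — status part-time ✓; site Spokane ✓; rating 5 ≥ 2 ✓ → eligible.

Pet Insurance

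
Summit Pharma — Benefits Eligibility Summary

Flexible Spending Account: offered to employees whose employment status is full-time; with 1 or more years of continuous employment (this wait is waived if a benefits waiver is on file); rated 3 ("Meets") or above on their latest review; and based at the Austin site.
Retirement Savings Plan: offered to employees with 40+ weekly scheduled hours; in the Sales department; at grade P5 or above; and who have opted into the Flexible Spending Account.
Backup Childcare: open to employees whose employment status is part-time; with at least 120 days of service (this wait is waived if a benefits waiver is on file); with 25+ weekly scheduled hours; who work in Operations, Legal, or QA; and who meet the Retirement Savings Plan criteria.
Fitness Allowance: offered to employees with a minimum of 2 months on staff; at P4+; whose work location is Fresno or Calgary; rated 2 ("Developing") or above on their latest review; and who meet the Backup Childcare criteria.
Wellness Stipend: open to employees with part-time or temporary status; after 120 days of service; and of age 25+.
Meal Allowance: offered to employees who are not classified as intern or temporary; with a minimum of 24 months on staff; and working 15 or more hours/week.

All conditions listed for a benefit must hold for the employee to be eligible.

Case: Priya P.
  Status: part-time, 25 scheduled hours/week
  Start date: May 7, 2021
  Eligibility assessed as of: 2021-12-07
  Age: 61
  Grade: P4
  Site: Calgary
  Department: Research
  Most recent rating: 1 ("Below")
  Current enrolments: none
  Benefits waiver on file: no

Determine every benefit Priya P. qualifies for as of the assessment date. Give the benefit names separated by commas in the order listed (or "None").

Wellness Stipend

Service from May 7, 2021 to 2021-12-07: 214 days.
Flexible Spending Account — status part-time ✗ (requires full-time) → not eligible.
Retirement Savings Plan — 25 hrs/wk < 40 ✗ → not eligible.
Backup Childcare — status part-time ✓; no waiver, service 214 days ≥ 120 days ✓; 25 hrs/wk ≥ 25 ✓; dept Research ✗ → not eligible.
Fitness Allowance — service 214 days ≥ 2 months (≈60 days) ✓; grade P4 ≥ P4 ✓; site Calgary ✓; rating 1 < 2 ✗ → not eligible.
Wellness Stipend — status part-time ✓; service 214 days ≥ 120 days ✓; age 61 ≥ 25 ✓ → eligible.
Meal Allowance — status part-time ✓ (not excluded); service 214 days < 24 months (≈720 days) ✗ → not eligible.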